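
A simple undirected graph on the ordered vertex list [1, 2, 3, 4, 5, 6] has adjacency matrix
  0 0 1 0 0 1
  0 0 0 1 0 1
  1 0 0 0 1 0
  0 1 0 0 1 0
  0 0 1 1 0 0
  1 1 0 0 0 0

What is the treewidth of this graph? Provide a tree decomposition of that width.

Treewidth 2.
One optimal decomposition is:
Bags: B1 = {3, 4, 5}  B2 = {2, 3, 4}  B3 = {2, 3, 6}  B4 = {1, 3, 6}
Tree: B1–B2, B2–B3, B3–B4

Every bag has size at most 3, so the width is 3 − 1 = 2 and tw(G) ≤ 2. Since 3–5–4–2–6–1–3 is a cycle in G, G is not acyclic. Forests are exactly the graphs of treewidth ≤ 1, so tw(G) ≥ 2. Therefore the treewidth is 2.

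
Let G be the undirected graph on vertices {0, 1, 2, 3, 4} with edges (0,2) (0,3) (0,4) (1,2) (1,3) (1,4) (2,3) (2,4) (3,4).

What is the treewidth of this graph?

A width-3 tree decomposition is:
Bags: B1 = {1, 2, 3, 4}  B2 = {0, 2, 3, 4}
Tree: B1–B2
Each bag holds 4 vertices, so the decomposition has width 3, which upper-bounds the treewidth. Conversely, {0, 2, 3, 4} is a clique of size 4, and the vertices of any clique must share a bag in every tree decomposition; so some bag has ≥ 4 vertices and tw(G) ≥ 3. Therefore the treewidth is 3.

3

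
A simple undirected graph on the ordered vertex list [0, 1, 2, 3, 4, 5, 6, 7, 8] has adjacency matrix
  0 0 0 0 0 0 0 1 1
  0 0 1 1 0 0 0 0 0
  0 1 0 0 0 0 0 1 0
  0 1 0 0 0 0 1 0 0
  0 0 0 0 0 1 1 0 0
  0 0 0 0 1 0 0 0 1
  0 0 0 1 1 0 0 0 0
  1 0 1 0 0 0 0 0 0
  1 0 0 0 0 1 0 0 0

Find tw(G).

2

A width-2 tree decomposition is:
Bags: B1 = {0, 7, 8}  B2 = {5, 7, 8}  B3 = {4, 5, 7}  B4 = {4, 6, 7}  B5 = {3, 6, 7}  B6 = {1, 3, 7}  B7 = {1, 2, 7}
Tree: B1–B2, B2–B3, B3–B4, B4–B5, B5–B6, B6–B7
Each bag holds 3 vertices, so the decomposition has width 2, which upper-bounds the treewidth. The edges 7–0–8–5–4–6–3–1–2–7 form a cycle, so G is not a tree and its treewidth is at least 2. Hence tw(G) = 2 exactly.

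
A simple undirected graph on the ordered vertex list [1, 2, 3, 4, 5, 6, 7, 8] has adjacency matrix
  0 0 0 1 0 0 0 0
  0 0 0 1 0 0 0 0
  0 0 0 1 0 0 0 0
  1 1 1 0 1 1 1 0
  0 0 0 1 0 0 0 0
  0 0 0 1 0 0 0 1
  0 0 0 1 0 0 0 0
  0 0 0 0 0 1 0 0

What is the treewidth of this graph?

A width-1 tree decomposition is:
Bags: B1 = {4, 5}  B2 = {1, 4}  B3 = {4, 6}  B4 = {3, 4}  B5 = {2, 4}  B6 = {6, 8}  B7 = {4, 7}
Tree: B1–B2, B1–B3, B3–B4, B3–B5, B3–B6, B5–B7
The largest bag has 2 vertices, giving width 1; this decomposition certifies tw(G) ≤ 1. Since G has at least one edge (e.g. 4–5), it is not an edgeless graph, so tw(G) ≥ 1. Therefore the treewidth is 1.

1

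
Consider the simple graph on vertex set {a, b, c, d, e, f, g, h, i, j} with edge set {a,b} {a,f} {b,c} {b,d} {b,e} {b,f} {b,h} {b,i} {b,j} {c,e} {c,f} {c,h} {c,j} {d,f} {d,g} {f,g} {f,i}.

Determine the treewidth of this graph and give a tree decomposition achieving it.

The largest bag has 3 vertices, giving width 2; this decomposition certifies tw(G) ≤ 2. On the other hand G contains the 3-clique {d, f, g}. A clique must lie in a single bag of any decomposition, so no decomposition can have width below 2. The upper and lower bounds meet at 2, so that is the treewidth.

Treewidth 2.
One optimal decomposition is:
Bags: B1 = {b, c, f}  B2 = {b, c, j}  B3 = {b, d, f}  B4 = {d, f, g}  B5 = {b, f, i}  B6 = {b, c, h}  B7 = {b, c, e}  B8 = {a, b, f}
Tree: B1–B2, B1–B3, B3–B4, B1–B5, B2–B6, B2–B7, B3–B8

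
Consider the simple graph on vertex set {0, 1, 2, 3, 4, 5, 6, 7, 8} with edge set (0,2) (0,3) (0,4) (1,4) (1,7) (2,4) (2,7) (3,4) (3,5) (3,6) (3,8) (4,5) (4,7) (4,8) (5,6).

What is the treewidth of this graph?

2

A width-2 tree decomposition is:
Bags: B1 = {0, 2, 4}  B2 = {2, 4, 7}  B3 = {1, 4, 7}  B4 = {0, 3, 4}  B5 = {3, 4, 8}  B6 = {3, 4, 5}  B7 = {3, 5, 6}
Tree: B1–B2, B2–B3, B1–B4, B4–B5, B4–B6, B6–B7
The largest bag has 3 vertices, giving width 2; this decomposition certifies tw(G) ≤ 2. For the lower bound, the 3 vertices {1, 4, 7} are pairwise adjacent, and any tree decomposition puts a clique entirely inside one bag — forcing width ≥ 2. Combining the bounds, tw(G) = 2.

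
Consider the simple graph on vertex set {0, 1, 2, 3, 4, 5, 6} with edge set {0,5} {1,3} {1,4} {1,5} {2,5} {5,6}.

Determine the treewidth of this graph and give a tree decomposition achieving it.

Each bag holds 2 vertices, so the decomposition has width 1, which upper-bounds the treewidth. Since G has at least one edge (e.g. 5–6), it is not an edgeless graph, so tw(G) ≥ 1. Combining the bounds, tw(G) = 1.

Treewidth 1.
One such decomposition:
Bags: B1 = {5, 6}  B2 = {1, 5}  B3 = {0, 5}  B4 = {2, 5}  B5 = {1, 4}  B6 = {1, 3}
Tree: B1–B2, B2–B3, B2–B4, B2–B5, B2–B6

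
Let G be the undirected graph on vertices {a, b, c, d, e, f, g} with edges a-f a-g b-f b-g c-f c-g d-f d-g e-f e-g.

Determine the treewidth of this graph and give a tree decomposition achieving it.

The largest bag has 3 vertices, giving width 2; this decomposition certifies tw(G) ≤ 2. The edges f–d–g–c–f form a cycle, so G is not a tree and its treewidth is at least 2. Hence tw(G) = 2 exactly.

Treewidth 2.
One such decomposition:
Bags: B1 = {d, f, g}  B2 = {c, f, g}  B3 = {a, f, g}  B4 = {b, f, g}  B5 = {e, f, g}
Tree: B1–B2, B2–B3, B3–B4, B4–B5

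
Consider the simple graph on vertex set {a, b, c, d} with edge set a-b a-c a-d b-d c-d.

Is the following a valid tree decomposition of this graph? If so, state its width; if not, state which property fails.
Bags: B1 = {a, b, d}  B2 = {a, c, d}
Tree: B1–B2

Yes; width 2.

Vertex coverage: the bags together contain {a, b, c, d}, the full vertex set. Edge coverage: each edge of G has both endpoints in at least one bag. Running intersection: for every vertex, the bags containing it form a connected subtree. All three properties hold, so this is a valid tree decomposition of width max|bag| − 1 = 2, and hence tw(G) ≤ 2.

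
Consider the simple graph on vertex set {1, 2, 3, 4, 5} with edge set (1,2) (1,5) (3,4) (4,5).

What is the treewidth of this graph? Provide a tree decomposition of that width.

Each bag holds 2 vertices, so the decomposition has width 1, which upper-bounds the treewidth. Any graph with an edge has treewidth ≥ 1, and G has the edge 3–4. The upper and lower bounds meet at 1, so that is the treewidth.

Treewidth 1.
One optimal decomposition is:
Bags: B1 = {3, 4}  B2 = {4, 5}  B3 = {1, 5}  B4 = {1, 2}
Tree: B1–B2, B2–B3, B3–B4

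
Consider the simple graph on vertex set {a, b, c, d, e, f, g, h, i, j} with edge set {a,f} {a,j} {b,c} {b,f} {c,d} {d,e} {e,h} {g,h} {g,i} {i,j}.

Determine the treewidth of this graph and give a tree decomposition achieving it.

Each bag holds 3 vertices, so the decomposition has width 2, which upper-bounds the treewidth. Since f–b–c–d–e–h–g–i–j–a–f is a cycle in G, G is not acyclic. Forests are exactly the graphs of treewidth ≤ 1, so tw(G) ≥ 2. Therefore the treewidth is 2.

Treewidth 2.
One optimal decomposition is:
Bags: B1 = {b, c, f}  B2 = {c, d, f}  B3 = {d, e, f}  B4 = {e, f, h}  B5 = {f, g, h}  B6 = {f, g, i}  B7 = {f, i, j}  B8 = {a, f, j}
Tree: B1–B2, B2–B3, B3–B4, B4–B5, B5–B6, B6–B7, B7–B8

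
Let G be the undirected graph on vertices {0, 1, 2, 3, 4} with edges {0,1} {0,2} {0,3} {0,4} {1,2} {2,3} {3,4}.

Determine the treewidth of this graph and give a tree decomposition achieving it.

Treewidth 2.
One such decomposition:
Bags: B1 = {0, 3, 4}  B2 = {0, 2, 3}  B3 = {0, 1, 2}
Tree: B1–B2, B2–B3

Each bag holds 3 vertices, so the decomposition has width 2, which upper-bounds the treewidth. Conversely, {0, 1, 2} is a clique of size 3, and the vertices of any clique must share a bag in every tree decomposition; so some bag has ≥ 3 vertices and tw(G) ≥ 2. Hence tw(G) = 2 exactly.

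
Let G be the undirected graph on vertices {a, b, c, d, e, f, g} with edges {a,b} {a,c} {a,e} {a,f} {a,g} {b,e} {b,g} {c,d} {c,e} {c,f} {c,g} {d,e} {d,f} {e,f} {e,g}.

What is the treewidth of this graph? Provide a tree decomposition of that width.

Treewidth 3.
One optimal decomposition is:
Bags: B1 = {a, b, e, g}  B2 = {a, c, e, g}  B3 = {a, c, e, f}  B4 = {c, d, e, f}
Tree: B1–B2, B2–B3, B3–B4

Every bag has size at most 4, so the width is 4 − 1 = 3 and tw(G) ≤ 3. Conversely, {a, c, e, g} is a clique of size 4, and the vertices of any clique must share a bag in every tree decomposition; so some bag has ≥ 4 vertices and tw(G) ≥ 3. Combining the bounds, tw(G) = 3.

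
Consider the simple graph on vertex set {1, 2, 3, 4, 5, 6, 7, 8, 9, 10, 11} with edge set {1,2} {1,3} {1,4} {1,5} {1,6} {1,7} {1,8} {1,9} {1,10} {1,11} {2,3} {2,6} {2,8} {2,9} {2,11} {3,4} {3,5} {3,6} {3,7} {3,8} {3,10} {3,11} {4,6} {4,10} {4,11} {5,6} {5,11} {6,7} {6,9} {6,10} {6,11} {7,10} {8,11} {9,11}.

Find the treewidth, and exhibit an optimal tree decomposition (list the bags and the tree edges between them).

The largest bag has 5 vertices, giving width 4; this decomposition certifies tw(G) ≤ 4. For the lower bound, the 5 vertices {1, 2, 6, 9, 11} are pairwise adjacent, and any tree decomposition puts a clique entirely inside one bag — forcing width ≥ 4. Hence tw(G) = 4 exactly.

Treewidth 4.
Bags: B1 = {1, 3, 4, 6, 11}  B2 = {1, 2, 3, 6, 11}  B3 = {1, 2, 3, 8, 11}  B4 = {1, 3, 4, 6, 10}  B5 = {1, 3, 5, 6, 11}  B6 = {1, 2, 6, 9, 11}  B7 = {1, 3, 6, 7, 10}
Tree: B1–B2, B2–B3, B1–B4, B1–B5, B2–B6, B4–B7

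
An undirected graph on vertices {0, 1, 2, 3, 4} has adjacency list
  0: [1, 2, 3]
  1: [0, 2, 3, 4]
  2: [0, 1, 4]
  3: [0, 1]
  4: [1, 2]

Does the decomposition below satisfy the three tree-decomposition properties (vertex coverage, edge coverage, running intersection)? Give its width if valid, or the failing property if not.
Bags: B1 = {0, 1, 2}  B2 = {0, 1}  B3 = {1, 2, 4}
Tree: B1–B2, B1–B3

No — vertex 3 appears in no bag.

A tree decomposition must satisfy three properties: every vertex lies in some bag; for every edge, both endpoints lie together in some bag; and for every vertex, the bags containing it form a connected subtree. Here vertex 3 appears in no bag, so the decomposition is invalid.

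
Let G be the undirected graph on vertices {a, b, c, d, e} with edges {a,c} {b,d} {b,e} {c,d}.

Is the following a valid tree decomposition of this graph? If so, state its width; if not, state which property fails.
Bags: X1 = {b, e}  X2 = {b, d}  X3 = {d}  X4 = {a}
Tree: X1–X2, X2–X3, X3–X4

No — vertex c appears in no bag.

A tree decomposition must satisfy three properties: every vertex lies in some bag; for every edge, both endpoints lie together in some bag; and for every vertex, the bags containing it form a connected subtree. Here vertex c appears in no bag, so the decomposition is invalid.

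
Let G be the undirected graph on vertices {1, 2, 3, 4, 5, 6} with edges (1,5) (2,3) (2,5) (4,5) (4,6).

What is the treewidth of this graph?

1

A width-1 tree decomposition is:
Bags: B1 = {4, 5}  B2 = {1, 5}  B3 = {2, 5}  B4 = {2, 3}  B5 = {4, 6}
Tree: B1–B2, B2–B3, B3–B4, B1–B5
Each bag holds 2 vertices, so the decomposition has width 1, which upper-bounds the treewidth. G has an edge, so its treewidth is at least 1. Therefore the treewidth is 1.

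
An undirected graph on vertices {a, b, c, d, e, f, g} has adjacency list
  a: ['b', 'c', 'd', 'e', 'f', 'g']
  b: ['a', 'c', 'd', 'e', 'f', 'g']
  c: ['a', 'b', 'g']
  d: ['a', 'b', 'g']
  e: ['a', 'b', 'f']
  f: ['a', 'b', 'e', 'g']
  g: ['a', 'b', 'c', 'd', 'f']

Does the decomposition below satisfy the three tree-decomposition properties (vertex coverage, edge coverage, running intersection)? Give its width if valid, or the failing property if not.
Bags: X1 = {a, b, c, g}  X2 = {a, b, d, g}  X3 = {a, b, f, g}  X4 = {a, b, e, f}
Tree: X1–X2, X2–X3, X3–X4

Vertex coverage: the bags together contain {a, b, c, d, e, f, g}, the full vertex set. Edge coverage: each edge of G has both endpoints in at least one bag. Running intersection: for every vertex, the bags containing it form a connected subtree. All three properties hold, so this is a valid tree decomposition of width max|bag| − 1 = 3, and hence tw(G) ≤ 3.

Yes; width 3.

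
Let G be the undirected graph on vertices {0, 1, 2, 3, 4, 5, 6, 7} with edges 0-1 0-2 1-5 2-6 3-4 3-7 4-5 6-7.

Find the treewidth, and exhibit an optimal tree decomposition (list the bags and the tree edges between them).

Treewidth 2.
One optimal decomposition is:
Bags: B1 = {3, 4, 7}  B2 = {4, 6, 7}  B3 = {2, 4, 6}  B4 = {0, 2, 4}  B5 = {0, 1, 4}  B6 = {1, 4, 5}
Tree: B1–B2, B2–B3, B3–B4, B4–B5, B5–B6

The largest bag has 3 vertices, giving width 2; this decomposition certifies tw(G) ≤ 2. Since 4–3–7–6–2–0–1–5–4 is a cycle in G, G is not acyclic. Forests are exactly the graphs of treewidth ≤ 1, so tw(G) ≥ 2. The upper and lower bounds meet at 2, so that is the treewidth.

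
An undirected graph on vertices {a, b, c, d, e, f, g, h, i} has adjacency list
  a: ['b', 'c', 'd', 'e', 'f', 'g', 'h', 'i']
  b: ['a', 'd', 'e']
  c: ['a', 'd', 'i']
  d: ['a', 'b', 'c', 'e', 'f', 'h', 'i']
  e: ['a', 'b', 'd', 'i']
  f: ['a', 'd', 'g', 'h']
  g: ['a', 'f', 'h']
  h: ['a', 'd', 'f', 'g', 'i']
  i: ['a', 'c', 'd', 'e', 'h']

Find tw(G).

3

A width-3 tree decomposition is:
Bags: B1 = {a, d, e, i}  B2 = {a, d, h, i}  B3 = {a, d, f, h}  B4 = {a, c, d, i}  B5 = {a, b, d, e}  B6 = {a, f, g, h}
Tree: B1–B2, B2–B3, B1–B4, B1–B5, B3–B6
Each bag holds 4 vertices, so the decomposition has width 3, which upper-bounds the treewidth. On the other hand G contains the 4-clique {a, d, f, h}. A clique must lie in a single bag of any decomposition, so no decomposition can have width below 3. Combining the bounds, tw(G) = 3.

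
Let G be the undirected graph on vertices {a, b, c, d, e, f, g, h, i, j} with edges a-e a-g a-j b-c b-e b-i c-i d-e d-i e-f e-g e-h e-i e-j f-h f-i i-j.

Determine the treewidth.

A width-2 tree decomposition is:
Bags: B1 = {e, i, j}  B2 = {e, f, i}  B3 = {a, e, j}  B4 = {e, f, h}  B5 = {b, e, i}  B6 = {b, c, i}  B7 = {a, e, g}  B8 = {d, e, i}
Tree: B1–B2, B1–B3, B2–B4, B1–B5, B5–B6, B3–B7, B2–B8
The largest bag has 3 vertices, giving width 2; this decomposition certifies tw(G) ≤ 2. Conversely, {a, e, g} is a clique of size 3, and the vertices of any clique must share a bag in every tree decomposition; so some bag has ≥ 3 vertices and tw(G) ≥ 2. Combining the bounds, tw(G) = 2.

2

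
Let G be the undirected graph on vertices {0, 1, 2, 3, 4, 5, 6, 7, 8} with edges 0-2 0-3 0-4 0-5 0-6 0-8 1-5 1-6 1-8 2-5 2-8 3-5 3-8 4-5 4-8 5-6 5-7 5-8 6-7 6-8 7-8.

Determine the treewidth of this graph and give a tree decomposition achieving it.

The largest bag has 4 vertices, giving width 3; this decomposition certifies tw(G) ≤ 3. For the lower bound, the 4 vertices {0, 2, 5, 8} are pairwise adjacent, and any tree decomposition puts a clique entirely inside one bag — forcing width ≥ 3. Combining the bounds, tw(G) = 3.

Treewidth 3.
Bags: B1 = {0, 5, 6, 8}  B2 = {0, 2, 5, 8}  B3 = {0, 4, 5, 8}  B4 = {5, 6, 7, 8}  B5 = {0, 3, 5, 8}  B6 = {1, 5, 6, 8}
Tree: B1–B2, B1–B3, B1–B4, B2–B5, B4–B6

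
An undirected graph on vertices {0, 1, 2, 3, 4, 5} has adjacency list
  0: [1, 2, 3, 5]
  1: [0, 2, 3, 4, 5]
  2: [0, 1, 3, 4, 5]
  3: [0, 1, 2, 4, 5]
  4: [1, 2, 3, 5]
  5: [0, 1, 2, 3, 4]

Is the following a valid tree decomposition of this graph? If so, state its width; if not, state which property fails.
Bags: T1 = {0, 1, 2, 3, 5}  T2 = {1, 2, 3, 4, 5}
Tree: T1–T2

Yes; width 4.

Vertex coverage: the bags together contain {0, 1, 2, 3, 4, 5}, the full vertex set. Edge coverage: each edge of G has both endpoints in at least one bag. Running intersection: for every vertex, the bags containing it form a connected subtree. All three properties hold, so this is a valid tree decomposition of width max|bag| − 1 = 4, and hence tw(G) ≤ 4.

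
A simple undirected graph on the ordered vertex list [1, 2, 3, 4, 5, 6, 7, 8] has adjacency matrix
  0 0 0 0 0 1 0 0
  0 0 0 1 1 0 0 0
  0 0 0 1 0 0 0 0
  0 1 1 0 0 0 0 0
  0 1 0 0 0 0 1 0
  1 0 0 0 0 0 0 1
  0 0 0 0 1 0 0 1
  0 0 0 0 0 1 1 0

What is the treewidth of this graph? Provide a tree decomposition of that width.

Every bag has size at most 2, so the width is 2 − 1 = 1 and tw(G) ≤ 1. G has an edge, so its treewidth is at least 1. Therefore the treewidth is 1.

Treewidth 1.
One optimal decomposition is:
Bags: B1 = {1, 6}  B2 = {6, 8}  B3 = {7, 8}  B4 = {5, 7}  B5 = {2, 5}  B6 = {2, 4}  B7 = {3, 4}
Tree: B1–B2, B2–B3, B3–B4, B4–B5, B5–B6, B6–B7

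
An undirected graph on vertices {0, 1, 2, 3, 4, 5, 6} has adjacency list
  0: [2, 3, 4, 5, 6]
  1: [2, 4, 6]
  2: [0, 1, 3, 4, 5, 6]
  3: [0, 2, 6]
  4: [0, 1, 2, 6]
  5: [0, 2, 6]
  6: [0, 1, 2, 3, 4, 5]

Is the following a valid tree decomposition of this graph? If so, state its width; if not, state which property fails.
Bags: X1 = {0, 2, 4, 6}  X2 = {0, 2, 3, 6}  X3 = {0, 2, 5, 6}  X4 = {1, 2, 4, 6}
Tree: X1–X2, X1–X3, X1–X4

Yes; width 3.

Vertex coverage: the bags together contain {0, 1, 2, 3, 4, 5, 6}, the full vertex set. Edge coverage: each edge of G has both endpoints in at least one bag. Running intersection: for every vertex, the bags containing it form a connected subtree. All three properties hold, so this is a valid tree decomposition of width max|bag| − 1 = 3, and hence tw(G) ≤ 3.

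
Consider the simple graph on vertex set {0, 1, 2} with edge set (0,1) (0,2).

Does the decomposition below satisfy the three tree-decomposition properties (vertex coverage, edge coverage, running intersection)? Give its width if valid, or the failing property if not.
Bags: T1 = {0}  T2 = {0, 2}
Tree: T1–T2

A tree decomposition must satisfy three properties: every vertex lies in some bag; for every edge, both endpoints lie together in some bag; and for every vertex, the bags containing it form a connected subtree. Here vertex 1 appears in no bag, so the decomposition is invalid.

No — vertex 1 appears in no bag.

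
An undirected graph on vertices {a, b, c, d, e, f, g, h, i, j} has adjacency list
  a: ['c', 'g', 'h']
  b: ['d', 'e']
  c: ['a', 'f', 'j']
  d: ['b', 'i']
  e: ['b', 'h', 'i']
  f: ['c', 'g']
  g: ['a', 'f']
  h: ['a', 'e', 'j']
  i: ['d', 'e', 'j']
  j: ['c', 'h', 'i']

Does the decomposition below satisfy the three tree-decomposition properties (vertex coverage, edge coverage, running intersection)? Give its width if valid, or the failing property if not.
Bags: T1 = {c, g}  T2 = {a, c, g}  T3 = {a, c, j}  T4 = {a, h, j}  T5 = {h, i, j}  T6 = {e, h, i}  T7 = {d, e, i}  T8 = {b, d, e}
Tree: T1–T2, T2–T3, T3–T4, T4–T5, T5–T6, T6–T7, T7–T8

A tree decomposition must satisfy three properties: every vertex lies in some bag; for every edge, both endpoints lie together in some bag; and for every vertex, the bags containing it form a connected subtree. Here vertex f appears in no bag, so the decomposition is invalid.

No — vertex f appears in no bag.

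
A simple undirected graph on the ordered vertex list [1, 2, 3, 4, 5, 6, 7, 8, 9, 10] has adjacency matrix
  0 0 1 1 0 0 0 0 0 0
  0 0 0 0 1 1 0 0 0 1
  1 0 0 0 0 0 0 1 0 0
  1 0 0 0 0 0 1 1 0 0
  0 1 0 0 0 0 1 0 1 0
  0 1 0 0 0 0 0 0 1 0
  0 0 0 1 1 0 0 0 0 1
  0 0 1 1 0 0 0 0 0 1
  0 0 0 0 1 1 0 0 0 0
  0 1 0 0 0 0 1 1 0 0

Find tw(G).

A width-2 tree decomposition is:
Bags: B1 = {2, 6, 9}  B2 = {2, 5, 9}  B3 = {2, 5, 10}  B4 = {5, 7, 10}  B5 = {7, 8, 10}  B6 = {4, 7, 8}  B7 = {3, 4, 8}  B8 = {1, 3, 4}
Tree: B1–B2, B2–B3, B3–B4, B4–B5, B5–B6, B6–B7, B7–B8
Each bag holds 3 vertices, so the decomposition has width 2, which upper-bounds the treewidth. For the lower bound, G contains the cycle 6–9–5–2–6, so G is not a forest; only forests have treewidth ≤ 1, hence tw(G) ≥ 2. Hence tw(G) = 2 exactly.

2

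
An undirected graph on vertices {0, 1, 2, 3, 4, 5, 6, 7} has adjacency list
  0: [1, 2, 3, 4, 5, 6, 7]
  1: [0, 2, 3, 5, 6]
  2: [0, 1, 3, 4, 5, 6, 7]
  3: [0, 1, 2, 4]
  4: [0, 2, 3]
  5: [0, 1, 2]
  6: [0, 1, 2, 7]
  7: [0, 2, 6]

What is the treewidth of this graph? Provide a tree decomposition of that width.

Each bag holds 4 vertices, so the decomposition has width 3, which upper-bounds the treewidth. For the lower bound, the 4 vertices {0, 1, 2, 3} are pairwise adjacent, and any tree decomposition puts a clique entirely inside one bag — forcing width ≥ 3. Combining the bounds, tw(G) = 3.

Treewidth 3.
Bags: B1 = {0, 1, 2, 3}  B2 = {0, 1, 2, 6}  B3 = {0, 2, 6, 7}  B4 = {0, 2, 3, 4}  B5 = {0, 1, 2, 5}
Tree: B1–B2, B2–B3, B1–B4, B1–B5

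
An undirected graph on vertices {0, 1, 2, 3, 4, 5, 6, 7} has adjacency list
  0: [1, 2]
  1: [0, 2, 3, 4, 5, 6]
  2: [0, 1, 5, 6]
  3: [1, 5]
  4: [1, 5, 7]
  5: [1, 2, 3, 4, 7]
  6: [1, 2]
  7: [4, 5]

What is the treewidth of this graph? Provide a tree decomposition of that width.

The largest bag has 3 vertices, giving width 2; this decomposition certifies tw(G) ≤ 2. For the lower bound, the 3 vertices {0, 1, 2} are pairwise adjacent, and any tree decomposition puts a clique entirely inside one bag — forcing width ≥ 2. The upper and lower bounds meet at 2, so that is the treewidth.

Treewidth 2.
Bags: B1 = {1, 2, 5}  B2 = {1, 2, 6}  B3 = {1, 3, 5}  B4 = {1, 4, 5}  B5 = {4, 5, 7}  B6 = {0, 1, 2}
Tree: B1–B2, B1–B3, B1–B4, B4–B5, B1–B6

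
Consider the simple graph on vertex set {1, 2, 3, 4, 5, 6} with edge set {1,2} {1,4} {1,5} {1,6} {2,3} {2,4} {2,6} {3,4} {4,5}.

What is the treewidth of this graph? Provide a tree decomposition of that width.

Each bag holds 3 vertices, so the decomposition has width 2, which upper-bounds the treewidth. On the other hand G contains the 3-clique {1, 2, 4}. A clique must lie in a single bag of any decomposition, so no decomposition can have width below 2. The upper and lower bounds meet at 2, so that is the treewidth.

Treewidth 2.
One such decomposition:
Bags: B1 = {1, 2, 4}  B2 = {1, 2, 6}  B3 = {1, 4, 5}  B4 = {2, 3, 4}
Tree: B1–B2, B1–B3, B1–B4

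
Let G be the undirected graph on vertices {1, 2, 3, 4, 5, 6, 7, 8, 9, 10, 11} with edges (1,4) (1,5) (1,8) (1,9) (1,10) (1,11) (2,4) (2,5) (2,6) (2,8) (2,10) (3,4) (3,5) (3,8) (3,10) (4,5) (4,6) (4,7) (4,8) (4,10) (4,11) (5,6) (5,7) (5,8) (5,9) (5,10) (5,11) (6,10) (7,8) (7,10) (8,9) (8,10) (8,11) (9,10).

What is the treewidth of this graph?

A width-4 tree decomposition is:
Bags: B1 = {1, 4, 5, 8, 10}  B2 = {4, 5, 7, 8, 10}  B3 = {1, 4, 5, 8, 11}  B4 = {2, 4, 5, 8, 10}  B5 = {3, 4, 5, 8, 10}  B6 = {2, 4, 5, 6, 10}  B7 = {1, 5, 8, 9, 10}
Tree: B1–B2, B1–B3, B1–B4, B2–B5, B4–B6, B1–B7
Every bag has size at most 5, so the width is 5 − 1 = 4 and tw(G) ≤ 4. On the other hand G contains the 5-clique {1, 5, 8, 9, 10}. A clique must lie in a single bag of any decomposition, so no decomposition can have width below 4. The upper and lower bounds meet at 4, so that is the treewidth.

4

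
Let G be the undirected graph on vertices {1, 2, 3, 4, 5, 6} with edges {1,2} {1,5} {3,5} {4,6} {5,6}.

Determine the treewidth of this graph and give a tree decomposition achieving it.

Each bag holds 2 vertices, so the decomposition has width 1, which upper-bounds the treewidth. Any graph with an edge has treewidth ≥ 1, and G has the edge 5–1. The upper and lower bounds meet at 1, so that is the treewidth.

Treewidth 1.
One optimal decomposition is:
Bags: B1 = {1, 5}  B2 = {5, 6}  B3 = {4, 6}  B4 = {3, 5}  B5 = {1, 2}
Tree: B1–B2, B2–B3, B2–B4, B1–B5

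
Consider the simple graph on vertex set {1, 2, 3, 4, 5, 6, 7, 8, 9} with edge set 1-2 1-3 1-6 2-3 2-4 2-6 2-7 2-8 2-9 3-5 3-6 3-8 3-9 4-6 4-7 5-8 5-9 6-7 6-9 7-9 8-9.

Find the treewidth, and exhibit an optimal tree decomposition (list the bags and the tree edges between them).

Every bag has size at most 4, so the width is 4 − 1 = 3 and tw(G) ≤ 3. Conversely, {2, 3, 8, 9} is a clique of size 4, and the vertices of any clique must share a bag in every tree decomposition; so some bag has ≥ 4 vertices and tw(G) ≥ 3. Therefore the treewidth is 3.

Treewidth 3.
One optimal decomposition is:
Bags: B1 = {2, 3, 6, 9}  B2 = {2, 3, 8, 9}  B3 = {1, 2, 3, 6}  B4 = {2, 6, 7, 9}  B5 = {2, 4, 6, 7}  B6 = {3, 5, 8, 9}
Tree: B1–B2, B1–B3, B1–B4, B4–B5, B2–B6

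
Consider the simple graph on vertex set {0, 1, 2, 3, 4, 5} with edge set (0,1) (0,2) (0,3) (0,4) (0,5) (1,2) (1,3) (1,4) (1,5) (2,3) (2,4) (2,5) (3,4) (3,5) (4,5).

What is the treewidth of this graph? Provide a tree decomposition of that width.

Treewidth 5.
Bags: B1 = {0, 1, 2, 3, 4, 5}
Tree: (single bag)

With just one bag of size 6, the width is 6 − 1 = 5, so tw(G) ≤ 5. For the lower bound, the 6 vertices {0, 1, 2, 3, 4, 5} are pairwise adjacent, and any tree decomposition puts a clique entirely inside one bag — forcing width ≥ 5. Combining the bounds, tw(G) = 5.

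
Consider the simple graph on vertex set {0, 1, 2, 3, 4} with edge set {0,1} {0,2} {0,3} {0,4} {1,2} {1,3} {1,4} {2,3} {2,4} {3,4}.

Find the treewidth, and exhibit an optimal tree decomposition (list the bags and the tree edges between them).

A single bag containing all 5 vertices is trivially a valid decomposition of width 4. For the lower bound, the 5 vertices {0, 1, 2, 3, 4} are pairwise adjacent, and any tree decomposition puts a clique entirely inside one bag — forcing width ≥ 4. Therefore the treewidth is 4.

Treewidth 4.
One such decomposition:
Bags: B1 = {0, 1, 2, 3, 4}
Tree: (single bag)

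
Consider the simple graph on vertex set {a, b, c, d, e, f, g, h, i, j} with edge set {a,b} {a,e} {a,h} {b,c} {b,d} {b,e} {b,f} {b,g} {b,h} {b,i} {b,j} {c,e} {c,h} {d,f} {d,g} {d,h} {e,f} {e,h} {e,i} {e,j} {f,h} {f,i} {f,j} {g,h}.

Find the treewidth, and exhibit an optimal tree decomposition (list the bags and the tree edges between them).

Every bag has size at most 4, so the width is 4 − 1 = 3 and tw(G) ≤ 3. On the other hand G contains the 4-clique {b, e, f, j}. A clique must lie in a single bag of any decomposition, so no decomposition can have width below 3. The upper and lower bounds meet at 3, so that is the treewidth.

Treewidth 3.
One optimal decomposition is:
Bags: B1 = {b, e, f, h}  B2 = {b, c, e, h}  B3 = {b, d, f, h}  B4 = {b, d, g, h}  B5 = {b, e, f, i}  B6 = {b, e, f, j}  B7 = {a, b, e, h}
Tree: B1–B2, B1–B3, B3–B4, B1–B5, B1–B6, B2–B7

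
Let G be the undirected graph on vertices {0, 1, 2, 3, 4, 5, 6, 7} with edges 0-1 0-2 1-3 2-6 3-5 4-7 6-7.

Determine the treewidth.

A width-1 tree decomposition is:
Bags: B1 = {3, 5}  B2 = {1, 3}  B3 = {0, 1}  B4 = {0, 2}  B5 = {2, 6}  B6 = {6, 7}  B7 = {4, 7}
Tree: B1–B2, B2–B3, B3–B4, B4–B5, B5–B6, B6–B7
Every bag has size at most 2, so the width is 2 − 1 = 1 and tw(G) ≤ 1. G has an edge, so its treewidth is at least 1. Therefore the treewidth is 1.

1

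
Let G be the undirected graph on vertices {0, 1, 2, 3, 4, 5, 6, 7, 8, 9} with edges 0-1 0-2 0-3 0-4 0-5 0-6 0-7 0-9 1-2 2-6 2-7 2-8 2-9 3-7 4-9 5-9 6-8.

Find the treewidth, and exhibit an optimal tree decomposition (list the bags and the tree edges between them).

Treewidth 2.
Bags: B1 = {0, 2, 6}  B2 = {0, 1, 2}  B3 = {2, 6, 8}  B4 = {0, 2, 9}  B5 = {0, 2, 7}  B6 = {0, 5, 9}  B7 = {0, 3, 7}  B8 = {0, 4, 9}
Tree: B1–B2, B1–B3, B1–B4, B2–B5, B4–B6, B5–B7, B6–B8

Each bag holds 3 vertices, so the decomposition has width 2, which upper-bounds the treewidth. For the lower bound, the 3 vertices {0, 1, 2} are pairwise adjacent, and any tree decomposition puts a clique entirely inside one bag — forcing width ≥ 2. Therefore the treewidth is 2.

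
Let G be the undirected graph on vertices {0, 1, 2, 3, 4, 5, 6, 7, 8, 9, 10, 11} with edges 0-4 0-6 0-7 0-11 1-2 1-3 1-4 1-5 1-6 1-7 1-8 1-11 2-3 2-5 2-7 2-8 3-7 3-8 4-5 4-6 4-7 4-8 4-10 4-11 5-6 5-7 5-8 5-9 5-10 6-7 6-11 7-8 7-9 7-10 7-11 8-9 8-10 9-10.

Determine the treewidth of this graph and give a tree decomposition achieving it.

Each bag holds 5 vertices, so the decomposition has width 4, which upper-bounds the treewidth. On the other hand G contains the 5-clique {0, 4, 6, 7, 11}. A clique must lie in a single bag of any decomposition, so no decomposition can have width below 4. Combining the bounds, tw(G) = 4.

Treewidth 4.
One optimal decomposition is:
Bags: B1 = {1, 4, 5, 7, 8}  B2 = {1, 4, 5, 6, 7}  B3 = {1, 2, 5, 7, 8}  B4 = {1, 2, 3, 7, 8}  B5 = {1, 4, 6, 7, 11}  B6 = {0, 4, 6, 7, 11}  B7 = {4, 5, 7, 8, 10}  B8 = {5, 7, 8, 9, 10}
Tree: B1–B2, B1–B3, B3–B4, B2–B5, B5–B6, B1–B7, B7–B8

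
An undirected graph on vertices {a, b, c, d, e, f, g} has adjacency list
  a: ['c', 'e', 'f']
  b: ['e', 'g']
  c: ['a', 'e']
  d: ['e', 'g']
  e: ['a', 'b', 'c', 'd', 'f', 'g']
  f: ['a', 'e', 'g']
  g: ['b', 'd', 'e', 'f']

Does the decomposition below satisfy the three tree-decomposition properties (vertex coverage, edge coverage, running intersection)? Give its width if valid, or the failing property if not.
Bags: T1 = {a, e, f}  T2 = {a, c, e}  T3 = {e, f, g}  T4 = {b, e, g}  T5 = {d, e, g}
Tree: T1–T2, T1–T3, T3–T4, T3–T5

Checking the three conditions: (i) the bags cover all of {a, b, c, d, e, f, g}; (ii) for each edge, some bag contains both endpoints; (iii) the bags containing any fixed vertex form a subtree. All hold, so the decomposition is valid with width 3 − 1 = 2.

Yes; width 2.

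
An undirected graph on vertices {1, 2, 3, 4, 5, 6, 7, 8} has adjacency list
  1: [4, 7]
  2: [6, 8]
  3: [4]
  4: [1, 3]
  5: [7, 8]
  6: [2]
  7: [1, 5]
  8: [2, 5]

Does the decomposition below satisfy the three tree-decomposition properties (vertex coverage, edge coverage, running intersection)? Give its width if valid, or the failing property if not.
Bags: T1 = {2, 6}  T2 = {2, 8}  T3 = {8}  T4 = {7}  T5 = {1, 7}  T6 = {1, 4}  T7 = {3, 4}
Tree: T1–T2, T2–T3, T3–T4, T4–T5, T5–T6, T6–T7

No — vertex 5 appears in no bag.

A tree decomposition must satisfy three properties: every vertex lies in some bag; for every edge, both endpoints lie together in some bag; and for every vertex, the bags containing it form a connected subtree. Here vertex 5 appears in no bag, so the decomposition is invalid.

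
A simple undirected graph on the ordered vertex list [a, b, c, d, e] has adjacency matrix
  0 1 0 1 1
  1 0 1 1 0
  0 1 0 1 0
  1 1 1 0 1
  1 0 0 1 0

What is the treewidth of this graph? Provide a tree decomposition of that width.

Every bag has size at most 3, so the width is 3 − 1 = 2 and tw(G) ≤ 2. On the other hand G contains the 3-clique {b, c, d}. A clique must lie in a single bag of any decomposition, so no decomposition can have width below 2. Hence tw(G) = 2 exactly.

Treewidth 2.
One such decomposition:
Bags: B1 = {a, b, d}  B2 = {a, d, e}  B3 = {b, c, d}
Tree: B1–B2, B1–B3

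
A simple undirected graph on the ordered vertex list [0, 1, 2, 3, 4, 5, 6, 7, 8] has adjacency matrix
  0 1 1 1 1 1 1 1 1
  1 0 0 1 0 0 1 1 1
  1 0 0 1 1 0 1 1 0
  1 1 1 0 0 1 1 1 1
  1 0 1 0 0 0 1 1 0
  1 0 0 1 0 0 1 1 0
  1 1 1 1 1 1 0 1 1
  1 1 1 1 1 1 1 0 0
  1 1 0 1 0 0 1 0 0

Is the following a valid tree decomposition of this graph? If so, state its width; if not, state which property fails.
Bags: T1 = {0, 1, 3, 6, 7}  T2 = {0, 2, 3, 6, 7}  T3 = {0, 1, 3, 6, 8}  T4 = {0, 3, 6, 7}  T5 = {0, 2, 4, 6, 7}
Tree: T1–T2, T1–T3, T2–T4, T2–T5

No — vertex 5 appears in no bag.

A tree decomposition must satisfy three properties: every vertex lies in some bag; for every edge, both endpoints lie together in some bag; and for every vertex, the bags containing it form a connected subtree. Here vertex 5 appears in no bag, so the decomposition is invalid.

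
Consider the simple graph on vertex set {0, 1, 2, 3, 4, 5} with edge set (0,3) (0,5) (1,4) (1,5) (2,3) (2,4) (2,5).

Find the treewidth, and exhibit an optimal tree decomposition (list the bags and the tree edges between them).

Treewidth 2.
Bags: B1 = {0, 2, 3}  B2 = {0, 2, 5}  B3 = {2, 4, 5}  B4 = {1, 4, 5}
Tree: B1–B2, B2–B3, B3–B4

Every bag has size at most 3, so the width is 3 − 1 = 2 and tw(G) ≤ 2. For the lower bound, G contains the cycle 3–0–5–2–3, so G is not a forest; only forests have treewidth ≤ 1, hence tw(G) ≥ 2. The upper and lower bounds meet at 2, so that is the treewidth.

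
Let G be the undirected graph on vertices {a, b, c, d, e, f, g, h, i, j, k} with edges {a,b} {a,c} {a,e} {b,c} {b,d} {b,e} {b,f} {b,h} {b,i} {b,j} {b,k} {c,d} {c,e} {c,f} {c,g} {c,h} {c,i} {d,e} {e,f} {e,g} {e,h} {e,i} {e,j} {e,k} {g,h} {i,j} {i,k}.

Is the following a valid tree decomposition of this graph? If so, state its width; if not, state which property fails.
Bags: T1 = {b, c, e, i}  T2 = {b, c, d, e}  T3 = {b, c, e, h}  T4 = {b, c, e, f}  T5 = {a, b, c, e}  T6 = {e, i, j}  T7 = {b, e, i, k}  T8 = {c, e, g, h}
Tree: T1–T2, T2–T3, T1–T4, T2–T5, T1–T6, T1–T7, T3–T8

A tree decomposition must satisfy three properties: every vertex lies in some bag; for every edge, both endpoints lie together in some bag; and for every vertex, the bags containing it form a connected subtree. Here edge (b,j) lies in no bag, so the decomposition is invalid.

No — edge (b,j) lies in no bag.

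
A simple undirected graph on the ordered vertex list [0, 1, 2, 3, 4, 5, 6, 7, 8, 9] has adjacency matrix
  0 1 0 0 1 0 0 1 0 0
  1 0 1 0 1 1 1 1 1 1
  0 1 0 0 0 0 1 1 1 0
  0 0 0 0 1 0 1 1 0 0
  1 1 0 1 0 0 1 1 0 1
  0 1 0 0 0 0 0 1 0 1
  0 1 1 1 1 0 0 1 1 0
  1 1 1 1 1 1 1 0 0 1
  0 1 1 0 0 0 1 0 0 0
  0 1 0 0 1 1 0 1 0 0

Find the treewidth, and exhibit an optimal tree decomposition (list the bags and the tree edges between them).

Each bag holds 4 vertices, so the decomposition has width 3, which upper-bounds the treewidth. For the lower bound, the 4 vertices {1, 2, 6, 8} are pairwise adjacent, and any tree decomposition puts a clique entirely inside one bag — forcing width ≥ 3. Therefore the treewidth is 3.

Treewidth 3.
One such decomposition:
Bags: B1 = {1, 4, 6, 7}  B2 = {1, 2, 6, 7}  B3 = {1, 4, 7, 9}  B4 = {1, 5, 7, 9}  B5 = {1, 2, 6, 8}  B6 = {3, 4, 6, 7}  B7 = {0, 1, 4, 7}
Tree: B1–B2, B1–B3, B3–B4, B2–B5, B1–B6, B3–B7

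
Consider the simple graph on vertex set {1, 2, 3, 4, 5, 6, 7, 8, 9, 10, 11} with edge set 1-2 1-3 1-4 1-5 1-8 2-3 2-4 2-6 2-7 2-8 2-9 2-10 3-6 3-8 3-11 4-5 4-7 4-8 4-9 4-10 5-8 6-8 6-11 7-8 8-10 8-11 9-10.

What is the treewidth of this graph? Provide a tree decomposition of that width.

Each bag holds 4 vertices, so the decomposition has width 3, which upper-bounds the treewidth. For the lower bound, the 4 vertices {1, 2, 3, 8} are pairwise adjacent, and any tree decomposition puts a clique entirely inside one bag — forcing width ≥ 3. Hence tw(G) = 3 exactly.

Treewidth 3.
One optimal decomposition is:
Bags: B1 = {1, 2, 4, 8}  B2 = {1, 2, 3, 8}  B3 = {1, 4, 5, 8}  B4 = {2, 4, 8, 10}  B5 = {2, 4, 9, 10}  B6 = {2, 3, 6, 8}  B7 = {3, 6, 8, 11}  B8 = {2, 4, 7, 8}
Tree: B1–B2, B1–B3, B1–B4, B4–B5, B2–B6, B6–B7, B1–B8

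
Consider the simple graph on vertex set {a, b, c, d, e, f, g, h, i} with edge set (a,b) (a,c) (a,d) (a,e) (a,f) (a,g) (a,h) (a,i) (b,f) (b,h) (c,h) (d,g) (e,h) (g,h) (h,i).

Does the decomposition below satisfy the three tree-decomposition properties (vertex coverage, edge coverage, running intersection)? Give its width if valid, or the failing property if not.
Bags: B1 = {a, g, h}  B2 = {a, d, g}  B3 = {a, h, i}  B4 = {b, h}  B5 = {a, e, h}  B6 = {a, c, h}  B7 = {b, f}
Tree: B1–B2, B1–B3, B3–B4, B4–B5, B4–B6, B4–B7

A tree decomposition must satisfy three properties: every vertex lies in some bag; for every edge, both endpoints lie together in some bag; and for every vertex, the bags containing it form a connected subtree. Here edge (a,b) lies in no bag, so the decomposition is invalid.

No — edge (a,b) lies in no bag.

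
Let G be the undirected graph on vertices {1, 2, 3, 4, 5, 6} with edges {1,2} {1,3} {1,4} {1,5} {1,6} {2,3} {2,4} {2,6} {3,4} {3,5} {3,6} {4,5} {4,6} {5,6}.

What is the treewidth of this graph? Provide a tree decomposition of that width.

Each bag holds 5 vertices, so the decomposition has width 4, which upper-bounds the treewidth. For the lower bound, the 5 vertices {1, 2, 3, 4, 6} are pairwise adjacent, and any tree decomposition puts a clique entirely inside one bag — forcing width ≥ 4. The upper and lower bounds meet at 4, so that is the treewidth.

Treewidth 4.
Bags: B1 = {1, 2, 3, 4, 6}  B2 = {1, 3, 4, 5, 6}
Tree: B1–B2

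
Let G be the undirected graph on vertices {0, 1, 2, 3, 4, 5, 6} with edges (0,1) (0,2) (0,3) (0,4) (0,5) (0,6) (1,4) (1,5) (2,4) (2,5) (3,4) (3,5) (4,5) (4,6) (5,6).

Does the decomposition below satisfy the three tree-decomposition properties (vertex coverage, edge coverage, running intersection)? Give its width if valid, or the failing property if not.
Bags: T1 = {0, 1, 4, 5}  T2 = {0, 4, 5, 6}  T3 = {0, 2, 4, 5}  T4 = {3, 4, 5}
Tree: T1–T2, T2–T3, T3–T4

No — edge (0,3) lies in no bag.

A tree decomposition must satisfy three properties: every vertex lies in some bag; for every edge, both endpoints lie together in some bag; and for every vertex, the bags containing it form a connected subtree. Here edge (0,3) lies in no bag, so the decomposition is invalid.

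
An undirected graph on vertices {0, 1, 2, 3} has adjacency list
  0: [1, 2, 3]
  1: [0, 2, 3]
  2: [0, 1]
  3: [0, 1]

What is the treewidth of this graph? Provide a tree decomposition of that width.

The largest bag has 3 vertices, giving width 2; this decomposition certifies tw(G) ≤ 2. Conversely, {0, 1, 2} is a clique of size 3, and the vertices of any clique must share a bag in every tree decomposition; so some bag has ≥ 3 vertices and tw(G) ≥ 2. Therefore the treewidth is 2.

Treewidth 2.
One optimal decomposition is:
Bags: B1 = {0, 1, 2}  B2 = {0, 1, 3}
Tree: B1–B2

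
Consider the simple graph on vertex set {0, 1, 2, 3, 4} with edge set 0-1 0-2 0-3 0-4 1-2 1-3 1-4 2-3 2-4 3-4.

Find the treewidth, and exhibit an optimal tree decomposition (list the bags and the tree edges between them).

A single bag containing all 5 vertices is trivially a valid decomposition of width 4. For the lower bound, the 5 vertices {0, 1, 2, 3, 4} are pairwise adjacent, and any tree decomposition puts a clique entirely inside one bag — forcing width ≥ 4. Therefore the treewidth is 4.

Treewidth 4.
One such decomposition:
Bags: B1 = {0, 1, 2, 3, 4}
Tree: (single bag)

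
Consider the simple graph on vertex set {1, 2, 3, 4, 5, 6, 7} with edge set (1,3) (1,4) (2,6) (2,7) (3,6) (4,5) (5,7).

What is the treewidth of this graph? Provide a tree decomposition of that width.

Treewidth 2.
Bags: B1 = {1, 3, 4}  B2 = {3, 4, 5}  B3 = {3, 5, 7}  B4 = {2, 3, 7}  B5 = {2, 3, 6}
Tree: B1–B2, B2–B3, B3–B4, B4–B5

Every bag has size at most 3, so the width is 3 − 1 = 2 and tw(G) ≤ 2. For the lower bound, G contains the cycle 3–1–4–5–7–2–6–3, so G is not a forest; only forests have treewidth ≤ 1, hence tw(G) ≥ 2. The upper and lower bounds meet at 2, so that is the treewidth.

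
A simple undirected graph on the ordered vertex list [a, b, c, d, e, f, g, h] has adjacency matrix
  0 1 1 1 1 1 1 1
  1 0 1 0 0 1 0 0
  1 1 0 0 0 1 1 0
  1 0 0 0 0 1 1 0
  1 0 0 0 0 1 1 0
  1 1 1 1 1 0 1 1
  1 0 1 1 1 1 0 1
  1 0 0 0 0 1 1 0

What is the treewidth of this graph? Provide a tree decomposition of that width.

Every bag has size at most 4, so the width is 4 − 1 = 3 and tw(G) ≤ 3. Conversely, {a, d, f, g} is a clique of size 4, and the vertices of any clique must share a bag in every tree decomposition; so some bag has ≥ 4 vertices and tw(G) ≥ 3. Combining the bounds, tw(G) = 3.

Treewidth 3.
One such decomposition:
Bags: B1 = {a, c, f, g}  B2 = {a, f, g, h}  B3 = {a, e, f, g}  B4 = {a, d, f, g}  B5 = {a, b, c, f}
Tree: B1–B2, B1–B3, B1–B4, B1–B5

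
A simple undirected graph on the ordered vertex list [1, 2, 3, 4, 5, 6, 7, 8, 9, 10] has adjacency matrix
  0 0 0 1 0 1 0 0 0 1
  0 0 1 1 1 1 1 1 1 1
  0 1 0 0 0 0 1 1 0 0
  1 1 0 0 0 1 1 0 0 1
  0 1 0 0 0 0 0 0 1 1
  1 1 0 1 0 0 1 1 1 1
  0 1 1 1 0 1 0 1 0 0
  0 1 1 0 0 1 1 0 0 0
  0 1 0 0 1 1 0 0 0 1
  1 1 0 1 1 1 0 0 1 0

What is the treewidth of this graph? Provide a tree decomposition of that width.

Every bag has size at most 4, so the width is 4 − 1 = 3 and tw(G) ≤ 3. On the other hand G contains the 4-clique {1, 4, 6, 10}. A clique must lie in a single bag of any decomposition, so no decomposition can have width below 3. Hence tw(G) = 3 exactly.

Treewidth 3.
Bags: B1 = {2, 4, 6, 10}  B2 = {2, 6, 9, 10}  B3 = {2, 4, 6, 7}  B4 = {2, 5, 9, 10}  B5 = {2, 6, 7, 8}  B6 = {1, 4, 6, 10}  B7 = {2, 3, 7, 8}
Tree: B1–B2, B1–B3, B2–B4, B3–B5, B1–B6, B5–B7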